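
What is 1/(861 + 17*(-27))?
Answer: 1/402 ≈ 0.0024876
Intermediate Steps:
1/(861 + 17*(-27)) = 1/(861 - 459) = 1/402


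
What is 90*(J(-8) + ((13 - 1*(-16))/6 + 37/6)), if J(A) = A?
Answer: 270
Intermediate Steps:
90*(J(-8) + ((13 - 1*(-16))/6 + 37/6)) = 90*(-8 + ((13 - 1*(-16))/6 + 37/6)) = 90*(-8 + ((13 + 16)*(1/6) + 37*(1/6))) = 90*(-8 + (29*(1/6) + 37/6)) = 90*(-8 + (29/6 + 37/6)) = 90*(-8 + 11) = 90*3 = 270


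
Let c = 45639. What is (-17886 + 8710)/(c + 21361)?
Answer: -1147/8375 ≈ -0.13696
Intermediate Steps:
(-17886 + 8710)/(c + 21361) = (-17886 + 8710)/(45639 + 21361) = -9176/67000 = -9176*1/67000 = -1147/8375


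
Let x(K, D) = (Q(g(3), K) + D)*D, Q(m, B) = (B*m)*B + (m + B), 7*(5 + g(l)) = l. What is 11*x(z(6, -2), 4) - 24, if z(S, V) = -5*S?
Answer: -1276784/7 ≈ -1.8240e+5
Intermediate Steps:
g(l) = -5 + l/7
Q(m, B) = B + m + m*B**2 (Q(m, B) = m*B**2 + (B + m) = B + m + m*B**2)
x(K, D) = D*(-32/7 + D + K - 32*K**2/7) (x(K, D) = ((K + (-5 + (1/7)*3) + (-5 + (1/7)*3)*K**2) + D)*D = ((K + (-5 + 3/7) + (-5 + 3/7)*K**2) + D)*D = ((K - 32/7 - 32*K**2/7) + D)*D = ((-32/7 + K - 32*K**2/7) + D)*D = (-32/7 + D + K - 32*K**2/7)*D = D*(-32/7 + D + K - 32*K**2/7))
11*x(z(6, -2), 4) - 24 = 11*((1/7)*4*(-32 - 32*(-5*6)**2 + 7*4 + 7*(-5*6))) - 24 = 11*((1/7)*4*(-32 - 32*(-30)**2 + 28 + 7*(-30))) - 24 = 11*((1/7)*4*(-32 - 32*900 + 28 - 210)) - 24 = 11*((1/7)*4*(-32 - 28800 + 28 - 210)) - 24 = 11*((1/7)*4*(-29014)) - 24 = 11*(-116056/7) - 24 = -1276616/7 - 24 = -1276784/7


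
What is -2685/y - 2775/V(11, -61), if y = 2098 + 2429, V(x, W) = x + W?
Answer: 165709/3018 ≈ 54.907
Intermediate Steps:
V(x, W) = W + x
y = 4527
-2685/y - 2775/V(11, -61) = -2685/4527 - 2775/(-61 + 11) = -2685*1/4527 - 2775/(-50) = -895/1509 - 2775*(-1/50) = -895/1509 + 111/2 = 165709/3018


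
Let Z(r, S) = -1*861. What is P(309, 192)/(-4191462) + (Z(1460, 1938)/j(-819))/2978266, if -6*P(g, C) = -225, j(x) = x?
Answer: -154957929/18031417104844 ≈ -8.5938e-6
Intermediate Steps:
Z(r, S) = -861
P(g, C) = 75/2 (P(g, C) = -⅙*(-225) = 75/2)
P(309, 192)/(-4191462) + (Z(1460, 1938)/j(-819))/2978266 = (75/2)/(-4191462) - 861/(-819)/2978266 = (75/2)*(-1/4191462) - 861*(-1/819)*(1/2978266) = -25/2794308 + (41/39)*(1/2978266) = -25/2794308 + 41/116152374 = -154957929/18031417104844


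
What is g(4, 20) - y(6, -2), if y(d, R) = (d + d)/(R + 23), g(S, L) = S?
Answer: 24/7 ≈ 3.4286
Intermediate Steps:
y(d, R) = 2*d/(23 + R) (y(d, R) = (2*d)/(23 + R) = 2*d/(23 + R))
g(4, 20) - y(6, -2) = 4 - 2*6/(23 - 2) = 4 - 2*6/21 = 4 - 1*4/7 = 4 - 4/7 = 24/7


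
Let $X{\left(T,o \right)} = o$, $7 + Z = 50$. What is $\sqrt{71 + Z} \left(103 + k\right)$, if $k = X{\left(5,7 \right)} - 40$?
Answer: $70 \sqrt{114} \approx 747.4$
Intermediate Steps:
$Z = 43$ ($Z = -7 + 50 = 43$)
$k = -33$ ($k = 7 - 40 = -33$)
$\sqrt{71 + Z} \left(103 + k\right) = \sqrt{71 + 43} \left(103 - 33\right) = \sqrt{114} \cdot 70 = 70 \sqrt{114}$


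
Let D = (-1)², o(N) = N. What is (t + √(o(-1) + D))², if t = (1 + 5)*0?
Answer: 0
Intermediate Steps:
D = 1
t = 0 (t = 6*0 = 0)
(t + √(o(-1) + D))² = (0 + √(-1 + 1))² = (0 + √0)² = (0 + 0)² = 0² = 0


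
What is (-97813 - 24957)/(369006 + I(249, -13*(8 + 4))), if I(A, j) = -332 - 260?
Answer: -61385/184207 ≈ -0.33324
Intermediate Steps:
I(A, j) = -592
(-97813 - 24957)/(369006 + I(249, -13*(8 + 4))) = (-97813 - 24957)/(369006 - 592) = -122770/368414 = -122770*1/368414 = -61385/184207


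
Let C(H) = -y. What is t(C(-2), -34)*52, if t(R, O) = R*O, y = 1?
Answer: 1768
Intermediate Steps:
C(H) = -1 (C(H) = -1*1 = -1)
t(R, O) = O*R
t(C(-2), -34)*52 = -34*(-1)*52 = 34*52 = 1768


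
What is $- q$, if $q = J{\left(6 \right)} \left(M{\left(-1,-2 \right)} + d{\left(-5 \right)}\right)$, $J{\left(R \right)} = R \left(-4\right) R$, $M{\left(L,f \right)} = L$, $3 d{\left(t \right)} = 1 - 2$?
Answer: $-192$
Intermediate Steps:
$d{\left(t \right)} = - \frac{1}{3}$ ($d{\left(t \right)} = \frac{1 - 2}{3} = \frac{1}{3} \left(-1\right) = - \frac{1}{3}$)
$J{\left(R \right)} = - 4 R^{2}$ ($J{\left(R \right)} = - 4 R R = - 4 R^{2}$)
$q = 192$ ($q = - 4 \cdot 6^{2} \left(-1 - \frac{1}{3}\right) = \left(-4\right) 36 \left(- \frac{4}{3}\right) = \left(-144\right) \left(- \frac{4}{3}\right) = 192$)
$- q = \left(-1\right) 192 = -192$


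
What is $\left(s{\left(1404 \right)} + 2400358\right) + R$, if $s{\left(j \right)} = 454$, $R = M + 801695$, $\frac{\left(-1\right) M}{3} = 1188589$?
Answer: $-363260$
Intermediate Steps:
$M = -3565767$ ($M = \left(-3\right) 1188589 = -3565767$)
$R = -2764072$ ($R = -3565767 + 801695 = -2764072$)
$\left(s{\left(1404 \right)} + 2400358\right) + R = \left(454 + 2400358\right) - 2764072 = 2400812 - 2764072 = -363260$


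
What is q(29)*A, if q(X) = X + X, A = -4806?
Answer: -278748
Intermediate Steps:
q(X) = 2*X
q(29)*A = (2*29)*(-4806) = 58*(-4806) = -278748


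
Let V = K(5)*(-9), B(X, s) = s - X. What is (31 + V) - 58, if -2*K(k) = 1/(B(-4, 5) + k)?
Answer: -747/28 ≈ -26.679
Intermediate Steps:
K(k) = -1/(2*(9 + k)) (K(k) = -1/(2*((5 - 1*(-4)) + k)) = -1/(2*((5 + 4) + k)) = -1/(2*(9 + k)))
V = 9/28 (V = -1/(18 + 2*5)*(-9) = -1/(18 + 10)*(-9) = -1/28*(-9) = 9/28 ≈ 0.32143)
(31 + V) - 58 = (31 + 9/28) - 58 = 877/28 - 58 = -747/28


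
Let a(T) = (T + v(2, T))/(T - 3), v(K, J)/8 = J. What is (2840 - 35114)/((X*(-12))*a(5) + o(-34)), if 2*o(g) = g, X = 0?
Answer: 32274/17 ≈ 1898.5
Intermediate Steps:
v(K, J) = 8*J
a(T) = 9*T/(-3 + T) (a(T) = (T + 8*T)/(T - 3) = (9*T)/(-3 + T) = 9*T/(-3 + T))
o(g) = g/2
(2840 - 35114)/((X*(-12))*a(5) + o(-34)) = (2840 - 35114)/((0*(-12))*(9*5/(-3 + 5)) + (1/2)*(-34)) = -32274/(0*(9*5/2) - 17) = -32274/(0*(9*5*(1/2)) - 17) = -32274/(0*(45/2) - 17) = -32274/(0 - 17) = -32274/(-17) = -32274*(-1/17) = 32274/17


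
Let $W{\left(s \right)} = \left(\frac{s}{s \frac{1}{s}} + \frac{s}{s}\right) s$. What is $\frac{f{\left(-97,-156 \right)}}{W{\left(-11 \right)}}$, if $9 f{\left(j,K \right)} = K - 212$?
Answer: $- \frac{184}{495} \approx -0.37172$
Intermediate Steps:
$f{\left(j,K \right)} = - \frac{212}{9} + \frac{K}{9}$ ($f{\left(j,K \right)} = \frac{K - 212}{9} = \frac{-212 + K}{9} = - \frac{212}{9} + \frac{K}{9}$)
$W{\left(s \right)} = s \left(1 + s\right)$ ($W{\left(s \right)} = \left(\frac{s}{1} + 1\right) s = \left(s 1 + 1\right) s = \left(s + 1\right) s = \left(1 + s\right) s = s \left(1 + s\right)$)
$\frac{f{\left(-97,-156 \right)}}{W{\left(-11 \right)}} = \frac{- \frac{212}{9} + \frac{1}{9} \left(-156\right)}{\left(-11\right) \left(1 - 11\right)} = \frac{- \frac{212}{9} - \frac{52}{3}}{\left(-11\right) \left(-10\right)} = - \frac{368}{9 \cdot 110} = \left(- \frac{368}{9}\right) \frac{1}{110} = - \frac{184}{495}$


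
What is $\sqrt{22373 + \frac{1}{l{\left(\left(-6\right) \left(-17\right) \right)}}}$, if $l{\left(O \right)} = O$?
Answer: $\frac{\sqrt{232768794}}{102} \approx 149.58$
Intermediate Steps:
$\sqrt{22373 + \frac{1}{l{\left(\left(-6\right) \left(-17\right) \right)}}} = \sqrt{22373 + \frac{1}{\left(-6\right) \left(-17\right)}} = \sqrt{22373 + \frac{1}{102}} = \sqrt{\frac{2282047}{102}} = \frac{\sqrt{232768794}}{102}$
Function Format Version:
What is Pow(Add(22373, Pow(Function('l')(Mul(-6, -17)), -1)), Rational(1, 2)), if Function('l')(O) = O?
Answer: Mul(Rational(1, 102), Pow(232768794, Rational(1, 2))) ≈ 149.58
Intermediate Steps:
Pow(Add(22373, Pow(Function('l')(Mul(-6, -17)), -1)), Rational(1, 2)) = Pow(Add(22373, Pow(Mul(-6, -17), -1)), Rational(1, 2)) = Pow(Add(22373, Pow(102, -1)), Rational(1, 2)) = Pow(Add(22373, Rational(1, 102)), Rational(1, 2)) = Pow(Rational(2282047, 102), Rational(1, 2)) = Mul(Rational(1, 102), Pow(232768794, Rational(1, 2)))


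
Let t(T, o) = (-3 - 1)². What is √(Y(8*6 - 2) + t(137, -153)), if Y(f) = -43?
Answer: 3*I*√3 ≈ 5.1962*I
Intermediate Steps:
t(T, o) = 16 (t(T, o) = (-4)² = 16)
√(Y(8*6 - 2) + t(137, -153)) = √(-43 + 16) = √(-27) = 3*I*√3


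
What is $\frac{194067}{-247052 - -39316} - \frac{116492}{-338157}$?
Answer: $- \frac{41425532407}{70247382552} \approx -0.58971$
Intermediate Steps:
$\frac{194067}{-247052 - -39316} - \frac{116492}{-338157} = \frac{194067}{-247052 + 39316} - - \frac{116492}{338157} = \frac{194067}{-207736} + \frac{116492}{338157} = 194067 \left(- \frac{1}{207736}\right) + \frac{116492}{338157} = - \frac{194067}{207736} + \frac{116492}{338157} = - \frac{41425532407}{70247382552}$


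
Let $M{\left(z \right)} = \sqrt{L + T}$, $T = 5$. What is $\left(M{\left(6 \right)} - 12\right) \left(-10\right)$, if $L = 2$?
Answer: $120 - 10 \sqrt{7} \approx 93.542$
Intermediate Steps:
$M{\left(z \right)} = \sqrt{7}$ ($M{\left(z \right)} = \sqrt{2 + 5} = \sqrt{7}$)
$\left(M{\left(6 \right)} - 12\right) \left(-10\right) = \left(\sqrt{7} - 12\right) \left(-10\right) = \left(-12 + \sqrt{7}\right) \left(-10\right) = 120 - 10 \sqrt{7}$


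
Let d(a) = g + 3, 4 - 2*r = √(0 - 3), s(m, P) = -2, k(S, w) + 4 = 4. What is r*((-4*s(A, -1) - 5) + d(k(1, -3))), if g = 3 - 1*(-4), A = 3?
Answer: 26 - 13*I*√3/2 ≈ 26.0 - 11.258*I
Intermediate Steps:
k(S, w) = 0 (k(S, w) = -4 + 4 = 0)
g = 7 (g = 3 + 4 = 7)
r = 2 - I*√3/2 (r = 2 - √(0 - 3)/2 = 2 - I*√3/2 ≈ 2.0 - 0.86602*I)
d(a) = 10 (d(a) = 7 + 3 = 10)
r*((-4*s(A, -1) - 5) + d(k(1, -3))) = (2 - I*√3/2)*((-4*(-2) - 5) + 10) = (2 - I*√3/2)*((8 - 5) + 10) = (2 - I*√3/2)*(3 + 10) = (2 - I*√3/2)*13 = 26 - 13*I*√3/2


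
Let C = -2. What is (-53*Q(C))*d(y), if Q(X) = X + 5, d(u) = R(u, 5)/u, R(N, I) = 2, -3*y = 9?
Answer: 106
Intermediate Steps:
y = -3 (y = -1/3*9 = -3)
d(u) = 2/u
Q(X) = 5 + X
(-53*Q(C))*d(y) = (-53*(5 - 2))*(2/(-3)) = (-53*3)*(2*(-1/3)) = -159*(-2/3) = 106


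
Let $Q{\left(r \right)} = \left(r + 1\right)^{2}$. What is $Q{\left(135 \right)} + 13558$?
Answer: $32054$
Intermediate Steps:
$Q{\left(r \right)} = \left(1 + r\right)^{2}$
$Q{\left(135 \right)} + 13558 = \left(1 + 135\right)^{2} + 13558 = 136^{2} + 13558 = 18496 + 13558 = 32054$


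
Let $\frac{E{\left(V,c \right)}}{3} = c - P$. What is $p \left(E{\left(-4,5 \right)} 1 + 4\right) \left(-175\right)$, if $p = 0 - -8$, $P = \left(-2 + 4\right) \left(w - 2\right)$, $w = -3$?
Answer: $-68600$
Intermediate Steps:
$P = -10$ ($P = \left(-2 + 4\right) \left(-3 - 2\right) = 2 \left(-5\right) = -10$)
$E{\left(V,c \right)} = 30 + 3 c$ ($E{\left(V,c \right)} = 3 \left(c - -10\right) = 3 \left(c + 10\right) = 3 \left(10 + c\right) = 30 + 3 c$)
$p = 8$ ($p = 0 + 8 = 8$)
$p \left(E{\left(-4,5 \right)} 1 + 4\right) \left(-175\right) = 8 \left(\left(30 + 3 \cdot 5\right) 1 + 4\right) \left(-175\right) = 8 \left(\left(30 + 15\right) 1 + 4\right) \left(-175\right) = 8 \left(45 \cdot 1 + 4\right) \left(-175\right) = 8 \left(45 + 4\right) \left(-175\right) = 8 \cdot 49 \left(-175\right) = 392 \left(-175\right) = -68600$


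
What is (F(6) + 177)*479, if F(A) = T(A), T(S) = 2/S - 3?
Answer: 250517/3 ≈ 83506.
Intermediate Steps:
T(S) = -3 + 2/S
F(A) = -3 + 2/A
(F(6) + 177)*479 = ((-3 + 2/6) + 177)*479 = ((-3 + 2*(⅙)) + 177)*479 = ((-3 + ⅓) + 177)*479 = (-8/3 + 177)*479 = (523/3)*479 = 250517/3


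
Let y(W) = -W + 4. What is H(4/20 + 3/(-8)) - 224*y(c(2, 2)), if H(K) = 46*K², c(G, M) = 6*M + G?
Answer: 1793127/800 ≈ 2241.4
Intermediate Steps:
c(G, M) = G + 6*M
y(W) = 4 - W
H(4/20 + 3/(-8)) - 224*y(c(2, 2)) = 46*(4/20 + 3/(-8))² - 224*(4 - (2 + 6*2)) = 46*(4*(1/20) + 3*(-⅛))² - 224*(4 - (2 + 12)) = 46*(⅕ - 3/8)² - 224*(4 - 1*14) = 46*(-7/40)² - 224*(4 - 14) = 46*(49/1600) - 224*(-10) = 1127/800 + 2240 = 1793127/800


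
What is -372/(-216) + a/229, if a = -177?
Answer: 3913/4122 ≈ 0.94930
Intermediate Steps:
-372/(-216) + a/229 = -372/(-216) - 177/229 = -372*(-1/216) - 177*1/229 = 31/18 - 177/229 = 3913/4122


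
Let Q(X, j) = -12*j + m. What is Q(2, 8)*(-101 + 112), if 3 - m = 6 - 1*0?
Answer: -1089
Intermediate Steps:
m = -3 (m = 3 - (6 - 1*0) = 3 - (6 + 0) = 3 - 1*6 = 3 - 6 = -3)
Q(X, j) = -3 - 12*j (Q(X, j) = -12*j - 3 = -3 - 12*j)
Q(2, 8)*(-101 + 112) = (-3 - 12*8)*(-101 + 112) = (-3 - 96)*11 = -99*11 = -1089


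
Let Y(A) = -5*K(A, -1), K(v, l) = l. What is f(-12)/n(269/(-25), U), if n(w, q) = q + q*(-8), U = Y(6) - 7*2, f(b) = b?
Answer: -4/21 ≈ -0.19048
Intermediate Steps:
Y(A) = 5 (Y(A) = -5*(-1) = 5)
U = -9 (U = 5 - 7*2 = 5 - 14 = -9)
n(w, q) = -7*q (n(w, q) = q - 8*q = -7*q)
f(-12)/n(269/(-25), U) = -12/((-7*(-9))) = -12/63 = -12*1/63 = -4/21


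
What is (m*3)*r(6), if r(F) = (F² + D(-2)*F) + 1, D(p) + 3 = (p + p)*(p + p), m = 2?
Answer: 690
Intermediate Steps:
D(p) = -3 + 4*p² (D(p) = -3 + (p + p)*(p + p) = -3 + (2*p)*(2*p) = -3 + 4*p²)
r(F) = 1 + F² + 13*F (r(F) = (F² + (-3 + 4*(-2)²)*F) + 1 = (F² + (-3 + 4*4)*F) + 1 = (F² + (-3 + 16)*F) + 1 = (F² + 13*F) + 1 = 1 + F² + 13*F)
(m*3)*r(6) = (2*3)*(1 + 6² + 13*6) = 6*(1 + 36 + 78) = 6*115 = 690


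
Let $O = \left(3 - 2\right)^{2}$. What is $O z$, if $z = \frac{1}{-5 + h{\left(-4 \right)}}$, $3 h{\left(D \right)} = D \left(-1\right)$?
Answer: $- \frac{3}{11} \approx -0.27273$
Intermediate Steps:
$h{\left(D \right)} = - \frac{D}{3}$ ($h{\left(D \right)} = \frac{D \left(-1\right)}{3} = \frac{\left(-1\right) D}{3} = - \frac{D}{3}$)
$z = - \frac{3}{11}$ ($z = \frac{1}{-5 - - \frac{4}{3}} = \frac{1}{-5 + \frac{4}{3}} = \frac{1}{- \frac{11}{3}} = - \frac{3}{11} \approx -0.27273$)
$O = 1$ ($O = 1^{2} = 1$)
$O z = 1 \left(- \frac{3}{11}\right) = - \frac{3}{11}$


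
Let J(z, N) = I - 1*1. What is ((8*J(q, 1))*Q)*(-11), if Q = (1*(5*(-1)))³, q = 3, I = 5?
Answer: 44000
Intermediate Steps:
J(z, N) = 4 (J(z, N) = 5 - 1*1 = 5 - 1 = 4)
Q = -125 (Q = (1*(-5))³ = (-5)³ = -125)
((8*J(q, 1))*Q)*(-11) = ((8*4)*(-125))*(-11) = (32*(-125))*(-11) = -4000*(-11) = 44000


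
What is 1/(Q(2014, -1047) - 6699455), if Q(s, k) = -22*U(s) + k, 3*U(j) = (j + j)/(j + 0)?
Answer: -3/20101550 ≈ -1.4924e-7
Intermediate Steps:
U(j) = ⅔ (U(j) = ((j + j)/(j + 0))/3 = ((2*j)/j)/3 = (⅓)*2 = ⅔)
Q(s, k) = -44/3 + k (Q(s, k) = -22*⅔ + k = -44/3 + k)
1/(Q(2014, -1047) - 6699455) = 1/((-44/3 - 1047) - 6699455) = 1/(-3185/3 - 6699455) = 1/(-20101550/3) = -3/20101550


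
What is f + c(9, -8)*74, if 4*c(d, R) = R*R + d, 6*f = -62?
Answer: 8041/6 ≈ 1340.2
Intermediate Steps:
f = -31/3 (f = (⅙)*(-62) = -31/3 ≈ -10.333)
c(d, R) = d/4 + R²/4 (c(d, R) = (R*R + d)/4 = (R² + d)/4 = (d + R²)/4 = d/4 + R²/4)
f + c(9, -8)*74 = -31/3 + ((¼)*9 + (¼)*(-8)²)*74 = -31/3 + (9/4 + (¼)*64)*74 = -31/3 + (9/4 + 16)*74 = -31/3 + (73/4)*74 = -31/3 + 2701/2 = 8041/6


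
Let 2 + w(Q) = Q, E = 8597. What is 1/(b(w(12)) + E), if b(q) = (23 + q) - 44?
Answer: 1/8586 ≈ 0.00011647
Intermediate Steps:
w(Q) = -2 + Q
b(q) = -21 + q
1/(b(w(12)) + E) = 1/((-21 + (-2 + 12)) + 8597) = 1/((-21 + 10) + 8597) = 1/(-11 + 8597) = 1/8586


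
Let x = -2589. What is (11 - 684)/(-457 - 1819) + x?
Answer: -5891891/2276 ≈ -2588.7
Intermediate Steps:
(11 - 684)/(-457 - 1819) + x = (11 - 684)/(-457 - 1819) - 2589 = -673/(-2276) - 2589 = -673*(-1/2276) - 2589 = 673/2276 - 2589 = -5891891/2276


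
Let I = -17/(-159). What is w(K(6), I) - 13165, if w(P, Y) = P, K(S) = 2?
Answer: -13163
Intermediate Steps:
I = 17/159 (I = -17*(-1/159) = 17/159 ≈ 0.10692)
w(K(6), I) - 13165 = 2 - 13165 = -13163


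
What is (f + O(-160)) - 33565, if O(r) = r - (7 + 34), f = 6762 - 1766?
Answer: -28770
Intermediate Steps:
f = 4996
O(r) = -41 + r (O(r) = r - 1*41 = r - 41 = -41 + r)
(f + O(-160)) - 33565 = (4996 + (-41 - 160)) - 33565 = (4996 - 201) - 33565 = 4795 - 33565 = -28770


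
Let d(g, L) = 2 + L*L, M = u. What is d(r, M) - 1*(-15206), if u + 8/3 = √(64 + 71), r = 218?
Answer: 138151/9 - 16*√15 ≈ 15288.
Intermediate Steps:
u = -8/3 + 3*√15 (u = -8/3 + √(64 + 71) = -8/3 + √135 = -8/3 + 3*√15 ≈ 8.9523)
M = -8/3 + 3*√15 ≈ 8.9523
d(g, L) = 2 + L²
d(r, M) - 1*(-15206) = (2 + (-8/3 + 3*√15)²) - 1*(-15206) = (2 + (-8/3 + 3*√15)²) + 15206 = 15208 + (-8/3 + 3*√15)²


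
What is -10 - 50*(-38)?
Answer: 1890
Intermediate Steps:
-10 - 50*(-38) = -10 + 1900 = 1890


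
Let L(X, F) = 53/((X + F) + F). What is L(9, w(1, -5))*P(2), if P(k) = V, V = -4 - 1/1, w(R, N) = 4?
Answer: -265/17 ≈ -15.588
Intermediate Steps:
V = -5 (V = -4 - 1*1 = -4 - 1 = -5)
P(k) = -5
L(X, F) = 53/(X + 2*F) (L(X, F) = 53/((F + X) + F) = 53/(X + 2*F))
L(9, w(1, -5))*P(2) = (53/(9 + 2*4))*(-5) = (53/(9 + 8))*(-5) = (53/17)*(-5) = -265/17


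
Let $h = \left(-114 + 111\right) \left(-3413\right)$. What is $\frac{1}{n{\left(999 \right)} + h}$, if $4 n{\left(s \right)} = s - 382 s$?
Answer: $- \frac{4}{339663} \approx -1.1776 \cdot 10^{-5}$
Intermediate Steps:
$h = 10239$ ($h = \left(-3\right) \left(-3413\right) = 10239$)
$n{\left(s \right)} = - \frac{381 s}{4}$ ($n{\left(s \right)} = \frac{s - 382 s}{4} = \frac{\left(-381\right) s}{4} = - \frac{381 s}{4}$)
$\frac{1}{n{\left(999 \right)} + h} = \frac{1}{\left(- \frac{381}{4}\right) 999 + 10239} = \frac{1}{- \frac{380619}{4} + 10239} = \frac{1}{- \frac{339663}{4}} = - \frac{4}{339663}$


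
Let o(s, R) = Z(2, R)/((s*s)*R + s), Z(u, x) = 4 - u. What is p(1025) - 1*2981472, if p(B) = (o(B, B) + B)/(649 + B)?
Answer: -1343687007227947487/450679155525 ≈ -2.9815e+6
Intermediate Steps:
o(s, R) = 2/(s + R*s**2) (o(s, R) = (4 - 1*2)/((s*s)*R + s) = (4 - 2)/(s**2*R + s) = 2/(R*s**2 + s) = 2/(s + R*s**2))
p(B) = (B + 2/(B*(1 + B**2)))/(649 + B) (p(B) = (2/(B*(1 + B*B)) + B)/(649 + B) = (2/(B*(1 + B**2)) + B)/(649 + B) = (B + 2/(B*(1 + B**2)))/(649 + B))
p(1025) - 1*2981472 = (2 + 1025**2*(1 + 1025**2))/(1025*(1 + 1025**2)*(649 + 1025)) - 1*2981472 = (1/1025)*(2 + 1050625*(1 + 1050625))/((1 + 1050625)*1674) - 2981472 = (1/1025)*(1/1674)*(2 + 1050625*1050626)/1050626 - 2981472 = (1/1025)*(1/1050626)*(1/1674)*(2 + 1103813941250) - 2981472 = (1/1025)*(1/1050626)*(1/1674)*1103813941252 - 2981472 = 275953485313/450679155525 - 2981472 = -1343687007227947487/450679155525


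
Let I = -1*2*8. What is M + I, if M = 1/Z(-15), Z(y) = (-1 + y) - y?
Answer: -17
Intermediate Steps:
Z(y) = -1
I = -16 (I = -2*8 = -16)
M = -1 (M = 1/(-1) = -1)
M + I = -1 - 16 = -17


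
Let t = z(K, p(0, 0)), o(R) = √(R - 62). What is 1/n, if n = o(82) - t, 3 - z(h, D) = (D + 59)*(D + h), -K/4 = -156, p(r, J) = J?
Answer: 36813/1355196949 - 2*√5/1355196949 ≈ 2.7161e-5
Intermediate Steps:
K = 624 (K = -4*(-156) = 624)
o(R) = √(-62 + R)
z(h, D) = 3 - (59 + D)*(D + h) (z(h, D) = 3 - (D + 59)*(D + h) = 3 - (59 + D)*(D + h))
t = -36813 (t = 3 - 1*0² - 59*0 - 59*624 - 1*0*624 = 3 - 1*0 + 0 - 36816 + 0 = 3 + 0 + 0 - 36816 + 0 = -36813)
n = 36813 + 2*√5 (n = √(-62 + 82) - 1*(-36813) = √20 + 36813 = 2*√5 + 36813 = 36813 + 2*√5 ≈ 36818.)
1/n = 1/(36813 + 2*√5)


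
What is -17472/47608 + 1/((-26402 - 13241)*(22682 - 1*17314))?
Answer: -3841017527/10466069144 ≈ -0.36700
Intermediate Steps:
-17472/47608 + 1/((-26402 - 13241)*(22682 - 1*17314)) = -17472*1/47608 + 1/((-39643)*(22682 - 17314)) = -2184/5951 - 1/39643/5368 = -2184/5951 - 1/39643*1/5368 = -2184/5951 - 1/212803624 = -3841017527/10466069144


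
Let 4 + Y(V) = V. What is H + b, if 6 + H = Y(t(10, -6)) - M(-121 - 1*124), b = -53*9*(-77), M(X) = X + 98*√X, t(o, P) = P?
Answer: 36958 - 686*I*√5 ≈ 36958.0 - 1533.9*I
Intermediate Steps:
Y(V) = -4 + V
b = 36729 (b = -477*(-77) = 36729)
H = 229 - 686*I*√5 (H = -6 + ((-4 - 6) - ((-121 - 1*124) + 98*√(-121 - 1*124))) = -6 + (-10 - ((-121 - 124) + 98*√(-121 - 124))) = -6 + (-10 - (-245 + 98*√(-245))) = -6 + (-10 - (-245 + 98*(7*I*√5))) = -6 + (-10 - (-245 + 686*I*√5)) = -6 + (-10 + (245 - 686*I*√5)) = -6 + (235 - 686*I*√5) = 229 - 686*I*√5 ≈ 229.0 - 1533.9*I)
H + b = (229 - 686*I*√5) + 36729 = 36958 - 686*I*√5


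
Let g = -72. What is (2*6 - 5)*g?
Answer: -504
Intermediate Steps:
(2*6 - 5)*g = (2*6 - 5)*(-72) = (12 - 5)*(-72) = 7*(-72) = -504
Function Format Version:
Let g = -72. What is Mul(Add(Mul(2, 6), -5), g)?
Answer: -504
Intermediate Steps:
Mul(Add(Mul(2, 6), -5), g) = Mul(Add(Mul(2, 6), -5), -72) = Mul(Add(12, -5), -72) = Mul(7, -72) = -504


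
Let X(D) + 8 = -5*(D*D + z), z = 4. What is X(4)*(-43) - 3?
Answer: 4641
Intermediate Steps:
X(D) = -28 - 5*D² (X(D) = -8 - 5*(D*D + 4) = -8 - 5*(D² + 4) = -8 - 5*(4 + D²) = -8 + (-20 - 5*D²) = -28 - 5*D²)
X(4)*(-43) - 3 = (-28 - 5*4²)*(-43) - 3 = (-28 - 5*16)*(-43) - 3 = (-28 - 80)*(-43) - 3 = -108*(-43) - 3 = 4644 - 3 = 4641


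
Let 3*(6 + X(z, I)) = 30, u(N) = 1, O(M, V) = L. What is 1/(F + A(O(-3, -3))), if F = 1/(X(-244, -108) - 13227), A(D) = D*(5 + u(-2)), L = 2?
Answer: 13223/158675 ≈ 0.083334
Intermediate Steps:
O(M, V) = 2
X(z, I) = 4 (X(z, I) = -6 + (⅓)*30 = -6 + 10 = 4)
A(D) = 6*D (A(D) = D*(5 + 1) = D*6 = 6*D)
F = -1/13223 (F = 1/(4 - 13227) = 1/(-13223) = -1/13223 ≈ -7.5626e-5)
1/(F + A(O(-3, -3))) = 1/(-1/13223 + 6*2) = 1/(-1/13223 + 12) = 1/(158675/13223) = 13223/158675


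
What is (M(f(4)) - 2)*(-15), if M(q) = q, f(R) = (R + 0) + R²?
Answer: -270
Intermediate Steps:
f(R) = R + R²
(M(f(4)) - 2)*(-15) = (4*(1 + 4) - 2)*(-15) = (4*5 - 2)*(-15) = (20 - 2)*(-15) = 18*(-15) = -270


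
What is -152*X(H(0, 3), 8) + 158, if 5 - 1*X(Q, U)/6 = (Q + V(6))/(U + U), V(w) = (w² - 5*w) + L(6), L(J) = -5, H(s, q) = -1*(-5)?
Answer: -4060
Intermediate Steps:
H(s, q) = 5
V(w) = -5 + w² - 5*w (V(w) = (w² - 5*w) - 5 = -5 + w² - 5*w)
X(Q, U) = 30 - 3*(1 + Q)/U (X(Q, U) = 30 - 6*(Q + (-5 + 6² - 5*6))/(U + U) = 30 - 6*(Q + (-5 + 36 - 30))/(2*U) = 30 - 6*(Q + 1)*1/(2*U) = 30 - 6*(1 + Q)*1/(2*U) = 30 - 3*(1 + Q)/U)
-152*X(H(0, 3), 8) + 158 = -456*(-1 - 1*5 + 10*8)/8 + 158 = -456*(-1 - 5 + 80)/8 + 158 = -456*74/8 + 158 = -152*111/4 + 158 = -4218 + 158 = -4060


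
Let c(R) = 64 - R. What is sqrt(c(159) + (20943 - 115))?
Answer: sqrt(20733) ≈ 143.99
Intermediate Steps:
sqrt(c(159) + (20943 - 115)) = sqrt((64 - 1*159) + (20943 - 115)) = sqrt((64 - 159) + 20828) = sqrt(-95 + 20828) = sqrt(20733)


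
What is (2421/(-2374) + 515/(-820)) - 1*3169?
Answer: -617223675/194668 ≈ -3170.6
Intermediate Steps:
(2421/(-2374) + 515/(-820)) - 1*3169 = (2421*(-1/2374) + 515*(-1/820)) - 3169 = (-2421/2374 - 103/164) - 3169 = -320783/194668 - 3169 = -617223675/194668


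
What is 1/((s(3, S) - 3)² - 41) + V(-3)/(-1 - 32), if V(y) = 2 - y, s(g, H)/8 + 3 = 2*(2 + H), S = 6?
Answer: -50767/335280 ≈ -0.15142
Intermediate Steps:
s(g, H) = 8 + 16*H (s(g, H) = -24 + 8*(2*(2 + H)) = -24 + 8*(4 + 2*H) = -24 + (32 + 16*H) = 8 + 16*H)
1/((s(3, S) - 3)² - 41) + V(-3)/(-1 - 32) = 1/(((8 + 16*6) - 3)² - 41) + (2 - 1*(-3))/(-1 - 32) = 1/(((8 + 96) - 3)² - 41) + (2 + 3)/(-33) = 1/((104 - 3)² - 41) + 5*(-1/33) = 1/(101² - 41) - 5/33 = 1/(10201 - 41) - 5/33 = 1/10160 - 5/33 = -50767/335280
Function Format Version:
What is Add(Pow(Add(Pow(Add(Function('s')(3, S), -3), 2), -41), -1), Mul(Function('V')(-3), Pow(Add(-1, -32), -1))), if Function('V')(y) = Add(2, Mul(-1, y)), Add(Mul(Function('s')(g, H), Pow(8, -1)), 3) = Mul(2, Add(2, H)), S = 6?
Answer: Rational(-50767, 335280) ≈ -0.15142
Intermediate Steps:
Function('s')(g, H) = Add(8, Mul(16, H)) (Function('s')(g, H) = Add(-24, Mul(8, Mul(2, Add(2, H)))) = Add(-24, Mul(8, Add(4, Mul(2, H)))) = Add(-24, Add(32, Mul(16, H))) = Add(8, Mul(16, H)))
Add(Pow(Add(Pow(Add(Function('s')(3, S), -3), 2), -41), -1), Mul(Function('V')(-3), Pow(Add(-1, -32), -1))) = Add(Pow(Add(Pow(Add(Add(8, Mul(16, 6)), -3), 2), -41), -1), Mul(Add(2, Mul(-1, -3)), Pow(Add(-1, -32), -1))) = Add(Pow(Add(Pow(Add(Add(8, 96), -3), 2), -41), -1), Mul(Add(2, 3), Pow(-33, -1))) = Add(Pow(Add(Pow(Add(104, -3), 2), -41), -1), Mul(5, Rational(-1, 33))) = Add(Pow(Add(Pow(101, 2), -41), -1), Rational(-5, 33)) = Add(Pow(Add(10201, -41), -1), Rational(-5, 33)) = Add(Pow(10160, -1), Rational(-5, 33)) = Add(Rational(1, 10160), Rational(-5, 33)) = Rational(-50767, 335280)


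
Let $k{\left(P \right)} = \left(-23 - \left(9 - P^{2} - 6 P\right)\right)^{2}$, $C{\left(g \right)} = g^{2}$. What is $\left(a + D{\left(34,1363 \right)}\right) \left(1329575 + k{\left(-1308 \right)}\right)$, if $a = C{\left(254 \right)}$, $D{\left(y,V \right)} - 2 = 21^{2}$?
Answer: $188391222809827929$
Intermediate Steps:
$D{\left(y,V \right)} = 443$ ($D{\left(y,V \right)} = 2 + 21^{2} = 2 + 441 = 443$)
$k{\left(P \right)} = \left(-32 + P^{2} + 6 P\right)^{2}$ ($k{\left(P \right)} = \left(-23 + \left(-9 + P^{2} + 6 P\right)\right)^{2} = \left(-32 + P^{2} + 6 P\right)^{2}$)
$a = 64516$ ($a = 254^{2} = 64516$)
$\left(a + D{\left(34,1363 \right)}\right) \left(1329575 + k{\left(-1308 \right)}\right) = \left(64516 + 443\right) \left(1329575 + \left(-32 + \left(-1308\right)^{2} + 6 \left(-1308\right)\right)^{2}\right) = 64959 \left(1329575 + \left(-32 + 1710864 - 7848\right)^{2}\right) = 64959 \left(1329575 + 1702984^{2}\right) = 64959 \left(1329575 + 2900154504256\right) = 64959 \cdot 2900155833831 = 188391222809827929$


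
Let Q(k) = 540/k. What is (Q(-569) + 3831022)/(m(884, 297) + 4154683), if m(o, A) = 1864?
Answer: 2179850978/2365075243 ≈ 0.92168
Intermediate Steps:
(Q(-569) + 3831022)/(m(884, 297) + 4154683) = (540/(-569) + 3831022)/(1864 + 4154683) = (540*(-1/569) + 3831022)/4156547 = (-540/569 + 3831022)*(1/4156547) = (2179850978/569)*(1/4156547) = 2179850978/2365075243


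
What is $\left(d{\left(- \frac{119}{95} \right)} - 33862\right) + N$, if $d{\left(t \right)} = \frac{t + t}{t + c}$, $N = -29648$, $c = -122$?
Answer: $- \frac{743638352}{11709} \approx -63510.0$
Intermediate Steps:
$d{\left(t \right)} = \frac{2 t}{-122 + t}$ ($d{\left(t \right)} = \frac{t + t}{t - 122} = \frac{2 t}{-122 + t}$)
$\left(d{\left(- \frac{119}{95} \right)} - 33862\right) + N = \left(\frac{2 \left(- \frac{119}{95}\right)}{-122 - \frac{119}{95}} - 33862\right) - 29648 = \left(\frac{2 \left(\left(-119\right) \frac{1}{95}\right)}{-122 - \frac{119}{95}} - 33862\right) - 29648 = \left(2 \left(- \frac{119}{95}\right) \frac{1}{-122 - \frac{119}{95}} - 33862\right) - 29648 = \left(2 \left(- \frac{119}{95}\right) \frac{1}{- \frac{11709}{95}} - 33862\right) - 29648 = \left(2 \left(- \frac{119}{95}\right) \left(- \frac{95}{11709}\right) - 33862\right) - 29648 = \left(\frac{238}{11709} - 33862\right) - 29648 = - \frac{396489920}{11709} - 29648 = - \frac{743638352}{11709}$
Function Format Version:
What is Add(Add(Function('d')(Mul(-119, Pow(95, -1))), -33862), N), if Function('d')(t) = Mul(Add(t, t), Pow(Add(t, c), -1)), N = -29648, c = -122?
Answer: Rational(-743638352, 11709) ≈ -63510.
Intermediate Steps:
Function('d')(t) = Mul(2, t, Pow(Add(-122, t), -1)) (Function('d')(t) = Mul(Add(t, t), Pow(Add(t, -122), -1)) = Mul(Mul(2, t), Pow(Add(-122, t), -1)) = Mul(2, t, Pow(Add(-122, t), -1)))
Add(Add(Function('d')(Mul(-119, Pow(95, -1))), -33862), N) = Add(Add(Mul(2, Mul(-119, Pow(95, -1)), Pow(Add(-122, Mul(-119, Pow(95, -1))), -1)), -33862), -29648) = Add(Add(Mul(2, Mul(-119, Rational(1, 95)), Pow(Add(-122, Mul(-119, Rational(1, 95))), -1)), -33862), -29648) = Add(Add(Mul(2, Rational(-119, 95), Pow(Add(-122, Rational(-119, 95)), -1)), -33862), -29648) = Add(Add(Mul(2, Rational(-119, 95), Pow(Rational(-11709, 95), -1)), -33862), -29648) = Add(Add(Mul(2, Rational(-119, 95), Rational(-95, 11709)), -33862), -29648) = Add(Add(Rational(238, 11709), -33862), -29648) = Add(Rational(-396489920, 11709), -29648) = Rational(-743638352, 11709)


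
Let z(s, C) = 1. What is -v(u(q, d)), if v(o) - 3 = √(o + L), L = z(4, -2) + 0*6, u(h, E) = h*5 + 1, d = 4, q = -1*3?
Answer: -3 - I*√13 ≈ -3.0 - 3.6056*I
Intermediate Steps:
q = -3
u(h, E) = 1 + 5*h (u(h, E) = 5*h + 1 = 1 + 5*h)
L = 1 (L = 1 + 0*6 = 1 + 0 = 1)
v(o) = 3 + √(1 + o) (v(o) = 3 + √(o + 1) = 3 + √(1 + o))
-v(u(q, d)) = -(3 + √(1 + (1 + 5*(-3)))) = -(3 + √(1 + (1 - 15))) = -(3 + √(1 - 14)) = -(3 + √(-13)) = -(3 + I*√13) = -3 - I*√13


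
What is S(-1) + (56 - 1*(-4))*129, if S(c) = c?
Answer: 7739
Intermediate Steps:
S(-1) + (56 - 1*(-4))*129 = -1 + (56 - 1*(-4))*129 = -1 + (56 + 4)*129 = -1 + 60*129 = -1 + 7740 = 7739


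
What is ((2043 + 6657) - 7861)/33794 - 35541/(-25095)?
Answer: 407375753/282686810 ≈ 1.4411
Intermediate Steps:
((2043 + 6657) - 7861)/33794 - 35541/(-25095) = (8700 - 7861)*(1/33794) - 35541*(-1/25095) = 839*(1/33794) + 11847/8365 = 839/33794 + 11847/8365 = 407375753/282686810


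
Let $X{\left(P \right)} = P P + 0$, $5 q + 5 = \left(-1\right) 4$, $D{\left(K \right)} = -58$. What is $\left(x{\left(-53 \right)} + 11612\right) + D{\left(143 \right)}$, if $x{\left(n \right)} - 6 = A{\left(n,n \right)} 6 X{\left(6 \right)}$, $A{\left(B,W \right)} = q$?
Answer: $\frac{55856}{5} \approx 11171.0$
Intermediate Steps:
$q = - \frac{9}{5}$ ($q = -1 + \frac{\left(-1\right) 4}{5} = -1 + \frac{1}{5} \left(-4\right) = -1 - \frac{4}{5} = - \frac{9}{5} \approx -1.8$)
$A{\left(B,W \right)} = - \frac{9}{5}$
$X{\left(P \right)} = P^{2}$ ($X{\left(P \right)} = P^{2} + 0 = P^{2}$)
$x{\left(n \right)} = - \frac{1914}{5}$ ($x{\left(n \right)} = 6 + \left(- \frac{9}{5}\right) 6 \cdot 6^{2} = 6 - \frac{1944}{5} = - \frac{1914}{5}$)
$\left(x{\left(-53 \right)} + 11612\right) + D{\left(143 \right)} = \left(- \frac{1914}{5} + 11612\right) - 58 = \frac{56146}{5} - 58 = \frac{55856}{5}$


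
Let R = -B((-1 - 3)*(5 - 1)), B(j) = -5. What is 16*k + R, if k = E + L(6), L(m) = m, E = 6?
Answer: 197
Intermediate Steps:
R = 5 (R = -1*(-5) = 5)
k = 12 (k = 6 + 6 = 12)
16*k + R = 16*12 + 5 = 192 + 5 = 197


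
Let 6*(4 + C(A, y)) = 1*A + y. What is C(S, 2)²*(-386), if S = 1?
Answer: -9457/2 ≈ -4728.5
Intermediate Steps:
C(A, y) = -4 + A/6 + y/6 (C(A, y) = -4 + (1*A + y)/6 = -4 + (A + y)/6 = -4 + (A/6 + y/6) = -4 + A/6 + y/6)
C(S, 2)²*(-386) = (-4 + (⅙)*1 + (⅙)*2)²*(-386) = (-4 + ⅙ + ⅓)²*(-386) = (-7/2)²*(-386) = (49/4)*(-386) = -9457/2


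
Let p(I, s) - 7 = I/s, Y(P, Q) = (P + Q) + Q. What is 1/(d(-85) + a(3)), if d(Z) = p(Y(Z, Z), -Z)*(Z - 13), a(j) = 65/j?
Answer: -3/1111 ≈ -0.0027003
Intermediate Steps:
Y(P, Q) = P + 2*Q
p(I, s) = 7 + I/s
d(Z) = -52 + 4*Z (d(Z) = (7 + (Z + 2*Z)/((-Z)))*(Z - 13) = (7 + (3*Z)*(-1/Z))*(-13 + Z) = (7 - 3)*(-13 + Z) = 4*(-13 + Z) = -52 + 4*Z)
1/(d(-85) + a(3)) = 1/((-52 + 4*(-85)) + 65/3) = 1/((-52 - 340) + 65*(1/3)) = 1/(-392 + 65/3) = 1/(-1111/3) = -3/1111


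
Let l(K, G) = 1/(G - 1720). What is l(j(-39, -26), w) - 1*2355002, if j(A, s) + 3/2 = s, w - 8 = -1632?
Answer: -7875126689/3344 ≈ -2.3550e+6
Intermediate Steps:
w = -1624 (w = 8 - 1632 = -1624)
j(A, s) = -3/2 + s
l(K, G) = 1/(-1720 + G)
l(j(-39, -26), w) - 1*2355002 = 1/(-1720 - 1624) - 1*2355002 = 1/(-3344) - 2355002 = -1/3344 - 2355002 = -7875126689/3344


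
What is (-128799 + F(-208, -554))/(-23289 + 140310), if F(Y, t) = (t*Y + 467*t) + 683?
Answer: -90534/39007 ≈ -2.3210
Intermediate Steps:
F(Y, t) = 683 + 467*t + Y*t (F(Y, t) = (Y*t + 467*t) + 683 = (467*t + Y*t) + 683 = 683 + 467*t + Y*t)
(-128799 + F(-208, -554))/(-23289 + 140310) = (-128799 + (683 + 467*(-554) - 208*(-554)))/(-23289 + 140310) = (-128799 + (683 - 258718 + 115232))/117021 = (-128799 - 142803)*(1/117021) = -271602*1/117021 = -90534/39007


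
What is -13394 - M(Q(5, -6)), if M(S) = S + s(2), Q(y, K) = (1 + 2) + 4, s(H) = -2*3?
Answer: -13395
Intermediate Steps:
s(H) = -6
Q(y, K) = 7 (Q(y, K) = 3 + 4 = 7)
M(S) = -6 + S (M(S) = S - 6 = -6 + S)
-13394 - M(Q(5, -6)) = -13394 - (-6 + 7) = -13394 - 1*1 = -13394 - 1 = -13395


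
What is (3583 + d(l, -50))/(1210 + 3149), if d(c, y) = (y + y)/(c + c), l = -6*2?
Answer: 21523/26154 ≈ 0.82293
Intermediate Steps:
l = -12
d(c, y) = y/c (d(c, y) = (2*y)/((2*c)) = (2*y)*(1/(2*c)) = y/c)
(3583 + d(l, -50))/(1210 + 3149) = (3583 - 50/(-12))/(1210 + 3149) = (3583 - 50*(-1/12))/4359 = (3583 + 25/6)*(1/4359) = (21523/6)*(1/4359) = 21523/26154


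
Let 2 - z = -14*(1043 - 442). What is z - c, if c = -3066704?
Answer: 3075120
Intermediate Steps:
z = 8416 (z = 2 - (-14)*(1043 - 442) = 2 - (-14)*601 = 2 - 1*(-8414) = 2 + 8414 = 8416)
z - c = 8416 - 1*(-3066704) = 8416 + 3066704 = 3075120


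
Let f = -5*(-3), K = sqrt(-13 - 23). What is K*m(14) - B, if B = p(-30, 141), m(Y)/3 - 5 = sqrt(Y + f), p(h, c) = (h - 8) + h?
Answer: 68 + 18*I*(5 + sqrt(29)) ≈ 68.0 + 186.93*I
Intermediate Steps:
K = 6*I (K = sqrt(-36) = 6*I ≈ 6.0*I)
f = 15
p(h, c) = -8 + 2*h (p(h, c) = (-8 + h) + h = -8 + 2*h)
m(Y) = 15 + 3*sqrt(15 + Y) (m(Y) = 15 + 3*sqrt(Y + 15) = 15 + 3*sqrt(15 + Y))
B = -68 (B = -8 + 2*(-30) = -8 - 60 = -68)
K*m(14) - B = (6*I)*(15 + 3*sqrt(15 + 14)) - 1*(-68) = (6*I)*(15 + 3*sqrt(29)) + 68 = 6*I*(15 + 3*sqrt(29)) + 68 = 68 + 6*I*(15 + 3*sqrt(29))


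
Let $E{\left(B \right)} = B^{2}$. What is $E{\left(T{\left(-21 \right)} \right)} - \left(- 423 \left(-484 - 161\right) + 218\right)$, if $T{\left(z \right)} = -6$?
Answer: $-273017$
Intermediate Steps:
$E{\left(T{\left(-21 \right)} \right)} - \left(- 423 \left(-484 - 161\right) + 218\right) = \left(-6\right)^{2} - \left(- 423 \left(-484 - 161\right) + 218\right) = 36 - \left(- 423 \left(-484 - 161\right) + 218\right) = 36 - \left(\left(-423\right) \left(-645\right) + 218\right) = 36 - \left(272835 + 218\right) = 36 - 273053 = -273017$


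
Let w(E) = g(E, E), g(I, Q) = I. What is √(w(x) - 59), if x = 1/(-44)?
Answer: 7*I*√583/22 ≈ 7.6826*I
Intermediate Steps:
x = -1/44 ≈ -0.022727
w(E) = E
√(w(x) - 59) = √(-1/44 - 59) = √(-2597/44) = 7*I*√583/22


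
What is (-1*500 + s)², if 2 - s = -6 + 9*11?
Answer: 349281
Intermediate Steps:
s = -91 (s = 2 - (-6 + 9*11) = 2 - (-6 + 99) = 2 - 1*93 = 2 - 93 = -91)
(-1*500 + s)² = (-1*500 - 91)² = (-500 - 91)² = (-591)² = 349281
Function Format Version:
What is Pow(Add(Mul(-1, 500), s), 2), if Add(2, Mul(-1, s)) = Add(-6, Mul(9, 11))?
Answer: 349281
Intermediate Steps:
s = -91 (s = Add(2, Mul(-1, Add(-6, Mul(9, 11)))) = Add(2, Mul(-1, Add(-6, 99))) = Add(2, Mul(-1, 93)) = Add(2, -93) = -91)
Pow(Add(Mul(-1, 500), s), 2) = Pow(Add(Mul(-1, 500), -91), 2) = Pow(Add(-500, -91), 2) = Pow(-591, 2) = 349281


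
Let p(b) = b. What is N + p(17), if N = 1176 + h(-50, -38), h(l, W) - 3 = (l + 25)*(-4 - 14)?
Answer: 1646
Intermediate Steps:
h(l, W) = -447 - 18*l (h(l, W) = 3 + (l + 25)*(-4 - 14) = 3 + (25 + l)*(-18) = 3 + (-450 - 18*l) = -447 - 18*l)
N = 1629 (N = 1176 + (-447 - 18*(-50)) = 1176 + (-447 + 900) = 1176 + 453 = 1629)
N + p(17) = 1629 + 17 = 1646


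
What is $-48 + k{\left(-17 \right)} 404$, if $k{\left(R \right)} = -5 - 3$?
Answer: $-3280$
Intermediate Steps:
$k{\left(R \right)} = -8$ ($k{\left(R \right)} = -5 - 3 = -8$)
$-48 + k{\left(-17 \right)} 404 = -48 - 3232 = -3280$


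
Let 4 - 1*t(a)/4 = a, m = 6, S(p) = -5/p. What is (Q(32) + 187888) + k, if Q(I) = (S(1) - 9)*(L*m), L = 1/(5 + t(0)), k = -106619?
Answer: 81265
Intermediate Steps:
t(a) = 16 - 4*a
L = 1/21 (L = 1/(5 + (16 - 4*0)) = 1/(5 + (16 + 0)) = 1/(5 + 16) = 1/21 ≈ 0.047619)
Q(I) = -4 (Q(I) = (-5/1 - 9)*((1/21)*6) = (-5*1 - 9)*(2/7) = (-5 - 9)*(2/7) = -14*2/7 = -4)
(Q(32) + 187888) + k = (-4 + 187888) - 106619 = 187884 - 106619 = 81265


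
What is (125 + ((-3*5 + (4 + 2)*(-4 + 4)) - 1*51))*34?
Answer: 2006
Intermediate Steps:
(125 + ((-3*5 + (4 + 2)*(-4 + 4)) - 1*51))*34 = (125 + ((-15 + 6*0) - 51))*34 = (125 + ((-15 + 0) - 51))*34 = (125 + (-15 - 51))*34 = (125 - 66)*34 = 59*34 = 2006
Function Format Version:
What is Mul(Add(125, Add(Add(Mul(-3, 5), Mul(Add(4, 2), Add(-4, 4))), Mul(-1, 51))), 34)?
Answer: 2006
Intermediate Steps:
Mul(Add(125, Add(Add(Mul(-3, 5), Mul(Add(4, 2), Add(-4, 4))), Mul(-1, 51))), 34) = Mul(Add(125, Add(Add(-15, Mul(6, 0)), -51)), 34) = Mul(Add(125, Add(Add(-15, 0), -51)), 34) = Mul(Add(125, Add(-15, -51)), 34) = Mul(Add(125, -66), 34) = Mul(59, 34) = 2006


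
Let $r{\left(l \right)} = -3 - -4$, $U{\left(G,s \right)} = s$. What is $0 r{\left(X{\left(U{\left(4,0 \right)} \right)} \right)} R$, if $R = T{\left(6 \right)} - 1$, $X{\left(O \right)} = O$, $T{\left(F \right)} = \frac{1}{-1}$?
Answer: $0$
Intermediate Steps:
$T{\left(F \right)} = -1$
$r{\left(l \right)} = 1$ ($r{\left(l \right)} = -3 + 4 = 1$)
$R = -2$ ($R = -1 - 1 = -2$)
$0 r{\left(X{\left(U{\left(4,0 \right)} \right)} \right)} R = 0 \cdot 1 \left(-2\right) = 0 \left(-2\right) = 0$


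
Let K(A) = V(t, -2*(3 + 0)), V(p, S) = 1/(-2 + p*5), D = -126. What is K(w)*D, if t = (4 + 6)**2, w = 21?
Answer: -21/83 ≈ -0.25301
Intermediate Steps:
t = 100 (t = 10**2 = 100)
V(p, S) = 1/(-2 + 5*p)
K(A) = 1/498 (K(A) = 1/(-2 + 5*100) = 1/(-2 + 500) = 1/498)
K(w)*D = (1/498)*(-126) = -21/83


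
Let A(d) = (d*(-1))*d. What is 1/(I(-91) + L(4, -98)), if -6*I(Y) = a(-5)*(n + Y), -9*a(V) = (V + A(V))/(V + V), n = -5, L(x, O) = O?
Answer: -3/310 ≈ -0.0096774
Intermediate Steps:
A(d) = -d**2 (A(d) = (-d)*d = -d**2)
a(V) = -(V - V**2)/(18*V) (a(V) = -(V - V**2)/(9*(V + V)) = -(V - V**2)/(9*(2*V)) = -(V - V**2)*1/(2*V)/9 = -(V - V**2)/(18*V))
I(Y) = -5/18 + Y/18 (I(Y) = -(-1/18 + (1/18)*(-5))*(-5 + Y)/6 = -(-1/18 - 5/18)*(-5 + Y)/6 = -(-1)*(-5 + Y)/18 = -(5/3 - Y/3)/6 = -5/18 + Y/18)
1/(I(-91) + L(4, -98)) = 1/((-5/18 + (1/18)*(-91)) - 98) = 1/((-5/18 - 91/18) - 98) = 1/(-16/3 - 98) = 1/(-310/3) = -3/310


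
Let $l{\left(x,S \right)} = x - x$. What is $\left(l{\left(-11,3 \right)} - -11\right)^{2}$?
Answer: $121$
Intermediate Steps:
$l{\left(x,S \right)} = 0$
$\left(l{\left(-11,3 \right)} - -11\right)^{2} = \left(0 - -11\right)^{2} = \left(0 + 11\right)^{2} = 11^{2} = 121$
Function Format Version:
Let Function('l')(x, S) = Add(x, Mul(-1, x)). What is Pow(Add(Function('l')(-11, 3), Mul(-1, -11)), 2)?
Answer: 121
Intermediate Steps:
Function('l')(x, S) = 0
Pow(Add(Function('l')(-11, 3), Mul(-1, -11)), 2) = Pow(Add(0, Mul(-1, -11)), 2) = Pow(Add(0, 11), 2) = Pow(11, 2) = 121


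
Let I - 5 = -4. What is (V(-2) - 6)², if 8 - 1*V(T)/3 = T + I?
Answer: 441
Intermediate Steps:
I = 1 (I = 5 - 4 = 1)
V(T) = 21 - 3*T (V(T) = 24 - 3*(T + 1) = 24 - 3*(1 + T) = 24 + (-3 - 3*T) = 21 - 3*T)
(V(-2) - 6)² = ((21 - 3*(-2)) - 6)² = ((21 + 6) - 6)² = (27 - 6)² = 21² = 441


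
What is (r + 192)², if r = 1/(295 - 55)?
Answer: 2123458561/57600 ≈ 36866.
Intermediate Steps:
r = 1/240 ≈ 0.0041667
(r + 192)² = (1/240 + 192)² = (46081/240)² = 2123458561/57600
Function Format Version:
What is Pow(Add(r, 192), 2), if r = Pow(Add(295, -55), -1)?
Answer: Rational(2123458561, 57600) ≈ 36866.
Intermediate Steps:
r = Rational(1, 240) (r = Pow(240, -1) = Rational(1, 240) ≈ 0.0041667)
Pow(Add(r, 192), 2) = Pow(Add(Rational(1, 240), 192), 2) = Pow(Rational(46081, 240), 2) = Rational(2123458561, 57600)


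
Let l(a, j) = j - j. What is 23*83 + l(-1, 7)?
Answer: 1909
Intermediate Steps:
l(a, j) = 0
23*83 + l(-1, 7) = 23*83 + 0 = 1909 + 0 = 1909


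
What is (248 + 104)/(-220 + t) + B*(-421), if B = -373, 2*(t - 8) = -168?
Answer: 5810177/37 ≈ 1.5703e+5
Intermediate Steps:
t = -76 (t = 8 + (½)*(-168) = 8 - 84 = -76)
(248 + 104)/(-220 + t) + B*(-421) = (248 + 104)/(-220 - 76) - 373*(-421) = 352/(-296) + 157033 = 352*(-1/296) + 157033 = -44/37 + 157033 = 5810177/37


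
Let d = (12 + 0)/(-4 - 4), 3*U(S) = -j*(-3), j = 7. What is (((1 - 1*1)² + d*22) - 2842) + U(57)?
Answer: -2868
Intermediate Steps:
U(S) = 7 (U(S) = (-1*7*(-3))/3 = (-7*(-3))/3 = (⅓)*21 = 7)
d = -3/2 (d = 12/(-8) = 12*(-⅛) = -3/2 ≈ -1.5000)
(((1 - 1*1)² + d*22) - 2842) + U(57) = (((1 - 1*1)² - 3/2*22) - 2842) + 7 = (((1 - 1)² - 33) - 2842) + 7 = ((0² - 33) - 2842) + 7 = ((0 - 33) - 2842) + 7 = (-33 - 2842) + 7 = -2875 + 7 = -2868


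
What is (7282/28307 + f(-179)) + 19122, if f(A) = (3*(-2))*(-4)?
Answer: 541973104/28307 ≈ 19146.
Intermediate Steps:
f(A) = 24 (f(A) = -6*(-4) = 24)
(7282/28307 + f(-179)) + 19122 = (7282/28307 + 24) + 19122 = 686650/28307 + 19122 = 541973104/28307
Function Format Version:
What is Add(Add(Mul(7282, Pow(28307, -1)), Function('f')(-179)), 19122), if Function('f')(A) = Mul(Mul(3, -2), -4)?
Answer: Rational(541973104, 28307) ≈ 19146.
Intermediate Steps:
Function('f')(A) = 24 (Function('f')(A) = Mul(-6, -4) = 24)
Add(Add(Mul(7282, Pow(28307, -1)), Function('f')(-179)), 19122) = Add(Add(Mul(7282, Pow(28307, -1)), 24), 19122) = Add(Add(Mul(7282, Rational(1, 28307)), 24), 19122) = Add(Add(Rational(7282, 28307), 24), 19122) = Add(Rational(686650, 28307), 19122) = Rational(541973104, 28307)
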